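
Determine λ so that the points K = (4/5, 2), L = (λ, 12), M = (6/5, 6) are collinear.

Collinearity: (L − K) must be parallel to (M − K) = (2/5, 4).
Cross-multiplying the components: (λ − 4/5)·(4) = (10)·(2/5).
Solving gives λ = 9/5.

9/5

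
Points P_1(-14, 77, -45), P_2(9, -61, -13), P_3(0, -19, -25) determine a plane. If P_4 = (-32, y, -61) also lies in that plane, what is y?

-23

A normal to the plane is n = P_1P_2 × P_1P_3 = (312, -12, -276).
P_4 lies in the plane iff n · P_1P_4 = 0.
This gives (-12)y + (-276) = 0, so y = -23.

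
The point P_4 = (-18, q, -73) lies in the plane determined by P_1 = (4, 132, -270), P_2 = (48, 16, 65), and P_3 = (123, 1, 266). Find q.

10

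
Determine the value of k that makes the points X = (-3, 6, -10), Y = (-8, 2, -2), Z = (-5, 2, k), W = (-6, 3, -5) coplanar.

Coplanarity ⇔ det[XY; XZ; XW] = 0.
Expanding, this is linear in k: (-3)k + (-18) = 0.
So k = -6.

-6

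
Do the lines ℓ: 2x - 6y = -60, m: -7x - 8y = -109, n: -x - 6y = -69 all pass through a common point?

Lines aᵢx + bᵢy = cᵢ with pairwise distinct directions are concurrent exactly when det[aᵢ bᵢ cᵢ] = 0.
Here the determinant is 0.
It vanishes, so the lines are concurrent at (3, 11).

Yes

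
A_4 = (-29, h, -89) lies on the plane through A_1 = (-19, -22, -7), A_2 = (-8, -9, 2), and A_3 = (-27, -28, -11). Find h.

-134

A normal to the plane is n = A_1A_2 × A_1A_3 = (2, -28, 38).
A_4 lies in the plane iff n · A_1A_4 = 0.
This gives (-28)h + (-3752) = 0, so h = -134.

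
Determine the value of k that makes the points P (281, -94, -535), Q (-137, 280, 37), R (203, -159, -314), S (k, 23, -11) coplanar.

Normal to plane PQR: n = (119834, 47762, 56342); plane equation n·X = -959244.
Requiring n·S = -959244: (119834)k + (478764) = -959244.
So k = -12.

-12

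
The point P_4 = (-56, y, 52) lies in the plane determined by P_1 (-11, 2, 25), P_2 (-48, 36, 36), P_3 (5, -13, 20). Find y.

A normal to the plane is n = P_1P_2 × P_1P_3 = (-5, -9, 11).
P_4 lies in the plane iff n · P_1P_4 = 0.
This gives (-9)y + (540) = 0, so y = 60.

60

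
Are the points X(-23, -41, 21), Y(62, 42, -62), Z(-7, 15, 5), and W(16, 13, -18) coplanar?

No

The four points are coplanar iff the 3×3 determinant with rows XY, XZ, XW is zero.
Rows: (85, 83, -83), (16, 56, -16), (39, 54, -39).
Expanding along the first row: (85)(-1320) − (83)(0) + (-83)(-1320) = -2640.
Nonzero ⇒ not coplanar.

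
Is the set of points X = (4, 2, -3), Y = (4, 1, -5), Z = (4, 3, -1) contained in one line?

XY = (0, -1, -2), XZ = (0, 1, 2).
Each component of XZ is -1 times the corresponding component of XY, so XZ = -1·XY and the points are collinear.

Yes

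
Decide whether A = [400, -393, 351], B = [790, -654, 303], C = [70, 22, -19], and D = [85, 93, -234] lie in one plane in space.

No

A normal to the plane through A, B, C is n = AB × AC = (116490, 160140, 75720).
The plane has equation n·P = 10238700. For D: n·D = 7076190.
7076190 ≠ 10238700, so D is off the plane.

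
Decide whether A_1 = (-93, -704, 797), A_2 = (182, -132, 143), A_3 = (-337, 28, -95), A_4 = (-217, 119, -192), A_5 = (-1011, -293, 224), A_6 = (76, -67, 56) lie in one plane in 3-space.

Yes

The plane through A_1, A_2, A_3 has normal n = A_1A_2 × A_1A_3 = (-31496, 404876, 340868) and equation n·P = -10431780.
Checking the remaining points: n·A_4 = -10431780, n·A_5 = -10431780, n·A_6 = -10431780.
All equal -10431780, so all 6 points lie in one plane.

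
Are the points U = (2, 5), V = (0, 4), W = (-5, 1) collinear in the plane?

No

UV = (-2, -1), UW = (-7, -4).
det[UV; UW] = (-2)(-4) − (-1)(-7) = 1.
The determinant is nonzero, so they are not collinear.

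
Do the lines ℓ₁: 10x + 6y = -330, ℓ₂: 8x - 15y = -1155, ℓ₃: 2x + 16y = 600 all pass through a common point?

Lines aᵢx + bᵢy = cᵢ with pairwise distinct directions are concurrent exactly when det[aᵢ bᵢ cᵢ] = 0.
Here the determinant is 0.
It vanishes, so the lines are concurrent at (-60, 45).

Yes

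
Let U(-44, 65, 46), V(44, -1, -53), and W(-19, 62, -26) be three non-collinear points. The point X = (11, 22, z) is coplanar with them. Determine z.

A normal to the plane is n = UV × UW = (4455, 3861, 1386).
X lies in the plane iff n · UX = 0.
This gives (1386)z + (15246) = 0, so z = -11.

-11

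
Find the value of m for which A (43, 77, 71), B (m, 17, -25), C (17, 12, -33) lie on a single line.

Collinearity requires AB × AC = 0; each component is linear in m.
The y-component gives (104)m + (-1976) = 0, so m = 19.
The remaining components then also vanish.

19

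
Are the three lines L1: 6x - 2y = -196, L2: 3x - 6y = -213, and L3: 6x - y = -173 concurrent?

Yes

Lines aᵢx + bᵢy = cᵢ with pairwise distinct directions are concurrent exactly when det[aᵢ bᵢ cᵢ] = 0.
Here the determinant is 0.
It vanishes, so the lines are concurrent at (-25, 23).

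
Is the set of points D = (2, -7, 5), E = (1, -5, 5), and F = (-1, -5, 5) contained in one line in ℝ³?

DE = (-1, 2, 0), DF = (-3, 2, 0).
DE × DF = (0, 0, 4).
The cross product is nonzero, so the points do not lie on one line.

No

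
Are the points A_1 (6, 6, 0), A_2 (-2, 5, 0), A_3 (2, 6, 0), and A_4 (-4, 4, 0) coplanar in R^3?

Yes

With A_1 as base: A_1A_2 = (-8, -1, 0), A_1A_3 = (-4, 0, 0), A_1A_4 = (-10, -2, 0).
A_1A_3 × A_1A_4 = (0, 0, 8).
A_1A_2 · (A_1A_3 × A_1A_4) = 0.
The scalar triple product vanishes, so the four points are coplanar.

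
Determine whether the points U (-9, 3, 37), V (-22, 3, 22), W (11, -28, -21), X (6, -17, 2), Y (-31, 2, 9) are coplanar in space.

Yes

The plane through U, V, W has normal n = UV × UW = (-465, -1054, 403) and equation n·P = 15934.
Checking the remaining points: n·X = 15934, n·Y = 15934.
All equal 15934, so all 5 points lie in one plane.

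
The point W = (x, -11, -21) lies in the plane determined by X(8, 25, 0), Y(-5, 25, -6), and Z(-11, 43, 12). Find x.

A normal to the plane is n = XY × XZ = (108, 270, -234).
W lies in the plane iff n · XW = 0.
This gives (108)x + (-5670) = 0, so x = 105/2.

105/2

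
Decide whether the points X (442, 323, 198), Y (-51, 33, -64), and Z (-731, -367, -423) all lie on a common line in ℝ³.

XY = (-493, -290, -262), XZ = (-1173, -690, -621).
Comparing components 2 and 3: (-290)(-621) − (-262)(-690) = -690 ≠ 0, so XY and XZ are not parallel and the points are not collinear.

No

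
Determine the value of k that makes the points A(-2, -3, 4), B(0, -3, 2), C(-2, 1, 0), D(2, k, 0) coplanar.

-3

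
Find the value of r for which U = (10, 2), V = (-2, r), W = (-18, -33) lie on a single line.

-13

Collinearity: (V − U) must be parallel to (W − U) = (-28, -35).
Cross-multiplying the components: (r − 2)·(-28) = (-12)·(-35).
Solving gives r = -13.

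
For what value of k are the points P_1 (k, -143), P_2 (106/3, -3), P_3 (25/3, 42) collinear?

358/3

Collinearity: (P_1 − P_2) must be parallel to (P_3 − P_2) = (-27, 45).
Cross-multiplying the components: (k − 106/3)·(45) = (-140)·(-27).
Solving gives k = 358/3.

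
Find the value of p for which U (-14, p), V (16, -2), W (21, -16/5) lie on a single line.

26/5

The three points are collinear iff det[UV; UW] = 0.
This determinant is linear in p: (5)p + (-26) = 0, so p = 26/5.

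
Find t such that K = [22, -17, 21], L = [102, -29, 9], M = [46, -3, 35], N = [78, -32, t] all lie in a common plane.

Coplanarity ⇔ det[KL; KM; KN] = 0.
Expanding, this is linear in t: (1408)t + (-8448) = 0.
So t = 6.

6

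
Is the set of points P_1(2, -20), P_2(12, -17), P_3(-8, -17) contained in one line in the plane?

No

P_1P_2 = (10, 3), P_1P_3 = (-10, 3).
det[P_1P_2; P_1P_3] = (10)(3) − (3)(-10) = 60.
The determinant is nonzero, so they are not collinear.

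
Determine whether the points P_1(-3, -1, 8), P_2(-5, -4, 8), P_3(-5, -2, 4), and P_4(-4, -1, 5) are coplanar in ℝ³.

The four points are coplanar iff the 3×3 determinant with rows P_1P_2, P_1P_3, P_1P_4 is zero.
Rows: (-2, -3, 0), (-2, -1, -4), (-1, 0, -3).
Expanding along the first row: (-2)(3) − (-3)(2) + (0)(-1) = 0.
Zero determinant ⇒ coplanar.

Yes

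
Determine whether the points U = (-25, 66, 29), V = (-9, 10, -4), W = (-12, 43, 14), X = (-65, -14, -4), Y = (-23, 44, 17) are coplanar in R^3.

Yes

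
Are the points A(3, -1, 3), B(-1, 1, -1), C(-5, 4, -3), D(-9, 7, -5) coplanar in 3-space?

Yes

The four points are coplanar iff the 3×3 determinant with rows AB, AC, AD is zero.
Rows: (-4, 2, -4), (-8, 5, -6), (-12, 8, -8).
Expanding along the first row: (-4)(8) − (2)(-8) + (-4)(-4) = 0.
Zero determinant ⇒ coplanar.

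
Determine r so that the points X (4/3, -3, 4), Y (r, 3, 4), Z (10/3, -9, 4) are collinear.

-2/3

Direction XZ = (2, -6, 0). From the y-coordinate of Y, the parameter along the line is τ = (3 − (-3))/(-6) = -1.
Then r = 4/3 + (-1)·(2) = -2/3.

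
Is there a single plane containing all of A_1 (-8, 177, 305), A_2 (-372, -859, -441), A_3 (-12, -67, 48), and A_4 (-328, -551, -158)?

No

The four points are coplanar iff the 3×3 determinant with rows A_1A_2, A_1A_3, A_1A_4 is zero.
Rows: (-364, -1036, -746), (-4, -244, -257), (-320, -728, -463).
Expanding along the first row: (-364)(-74124) − (-1036)(-80388) + (-746)(-75168) = -225504.
Nonzero ⇒ not coplanar.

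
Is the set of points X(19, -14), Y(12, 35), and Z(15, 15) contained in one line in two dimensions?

XY = (-7, 49), XZ = (-4, 29).
If collinear, XZ would be a scalar multiple of XY. But (-7)·(29) ≠ (49)·(-4) (difference -7), so they are not parallel; the points are not collinear.

No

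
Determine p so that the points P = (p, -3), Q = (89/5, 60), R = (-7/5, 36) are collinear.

Collinearity: (P − Q) must be parallel to (R − Q) = (-96/5, -24).
Cross-multiplying the components: (p − 89/5)·(-24) = (-63)·(-96/5).
Solving gives p = -163/5.

-163/5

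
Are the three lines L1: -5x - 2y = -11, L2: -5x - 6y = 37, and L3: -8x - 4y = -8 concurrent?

Yes

Intersecting L1 and L2: solving the 2×2 system gives (x, y) = (7, -12).
Substitute into L3: (-8)(7) + (-4)(-12) = -8.
This equals -8, so (7, -12) lies on all three lines and they are concurrent.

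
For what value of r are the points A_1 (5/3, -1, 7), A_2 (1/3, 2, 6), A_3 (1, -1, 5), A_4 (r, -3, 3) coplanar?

Normal to plane A_1A_2A_3: n = (-6, -2, 2); plane equation n·P = 6.
Requiring n·A_4 = 6: (-6)r + (12) = 6.
So r = 1.

1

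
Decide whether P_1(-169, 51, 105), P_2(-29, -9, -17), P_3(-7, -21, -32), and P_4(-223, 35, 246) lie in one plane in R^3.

With P_1 as base: P_1P_2 = (140, -60, -122), P_1P_3 = (162, -72, -137), P_1P_4 = (-54, -16, 141).
P_1P_3 × P_1P_4 = (-12344, -15444, -6480).
P_1P_2 · (P_1P_3 × P_1P_4) = -10960.
Since -10960 ≠ 0, the four points are not coplanar.

No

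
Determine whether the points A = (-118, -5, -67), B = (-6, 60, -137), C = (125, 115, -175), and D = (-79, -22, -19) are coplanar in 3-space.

No

The four points are coplanar iff the 3×3 determinant with rows AB, AC, AD is zero.
Rows: (112, 65, -70), (243, 120, -108), (39, -17, 48).
Expanding along the first row: (112)(3924) − (65)(15876) + (-70)(-8811) = 24318.
Nonzero ⇒ not coplanar.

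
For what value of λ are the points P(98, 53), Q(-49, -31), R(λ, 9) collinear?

21

Collinearity: (R − P) must be parallel to (Q − P) = (-147, -84).
Cross-multiplying the components: (λ − 98)·(-84) = (-44)·(-147).
Solving gives λ = 21.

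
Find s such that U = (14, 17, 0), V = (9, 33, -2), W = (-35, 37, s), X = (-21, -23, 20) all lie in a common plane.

Coplanarity ⇔ det[UV; UW; UX] = 0.
Expanding, this is linear in s: (-760)s + (8360) = 0.
So s = 11.

11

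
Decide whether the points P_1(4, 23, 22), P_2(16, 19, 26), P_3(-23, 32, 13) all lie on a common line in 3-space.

Yes

P_1P_2 = (12, -4, 4), P_1P_3 = (-27, 9, -9).
P_1P_2 × P_1P_3 = (0, 0, 0).
The cross product vanishes, so the three points are collinear.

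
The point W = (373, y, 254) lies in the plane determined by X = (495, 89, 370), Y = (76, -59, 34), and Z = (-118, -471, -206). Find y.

-28

A normal to the plane is n = XY × XZ = (-102912, -35376, 143916).
W lies in the plane iff n · XW = 0.
This gives (-35376)y + (-990528) = 0, so y = -28.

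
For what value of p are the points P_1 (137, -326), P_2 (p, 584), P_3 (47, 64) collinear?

-73

Collinearity: (P_2 − P_1) must be parallel to (P_3 − P_1) = (-90, 390).
Cross-multiplying the components: (p − 137)·(390) = (910)·(-90).
Solving gives p = -73.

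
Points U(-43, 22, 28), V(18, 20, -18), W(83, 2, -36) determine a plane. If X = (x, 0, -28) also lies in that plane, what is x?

78

Coplanarity requires UV · (UW × UX) = 0.
UV = (61, -2, -46), UW = (126, -20, -64); the triple product is linear in x with coefficient -792 and constant term 61776.
Setting it to zero: x = 78.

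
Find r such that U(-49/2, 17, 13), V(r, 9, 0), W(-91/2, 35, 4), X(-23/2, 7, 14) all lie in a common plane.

Normal to plane UWX: n = (-72, -96, -24); plane equation n·P = -180.
Requiring n·V = -180: (-72)r + (-864) = -180.
So r = -19/2.

-19/2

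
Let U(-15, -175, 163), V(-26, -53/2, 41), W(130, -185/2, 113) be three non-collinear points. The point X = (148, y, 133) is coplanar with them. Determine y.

-229/2

A normal to the plane is n = UV × UW = (2640, -18240, -22440).
X lies in the plane iff n · UX = 0.
This gives (-18240)y + (-2088480) = 0, so y = -229/2.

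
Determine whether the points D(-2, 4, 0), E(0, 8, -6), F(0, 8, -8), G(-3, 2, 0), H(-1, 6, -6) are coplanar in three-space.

The plane through D, E, F has normal n = DE × DF = (-8, 4, 0) and equation n·P = 32.
Checking the remaining points: n·G = 32, n·H = 32.
All equal 32, so all 5 points lie in one plane.

Yes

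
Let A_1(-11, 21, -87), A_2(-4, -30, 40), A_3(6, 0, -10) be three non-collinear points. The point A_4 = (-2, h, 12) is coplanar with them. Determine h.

Coplanarity requires A_1A_2 · (A_1A_3 × A_1A_4) = 0.
A_1A_2 = (7, -51, 127), A_1A_3 = (17, -21, 77); the triple product is linear in h with coefficient 1620 and constant term 25920.
Setting it to zero: h = -16.

-16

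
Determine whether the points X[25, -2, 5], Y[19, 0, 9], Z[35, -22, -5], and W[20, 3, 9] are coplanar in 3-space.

Yes

The four points are coplanar iff the 3×3 determinant with rows XY, XZ, XW is zero.
Rows: (-6, 2, 4), (10, -20, -10), (-5, 5, 4).
Expanding along the first row: (-6)(-30) − (2)(-10) + (4)(-50) = 0.
Zero determinant ⇒ coplanar.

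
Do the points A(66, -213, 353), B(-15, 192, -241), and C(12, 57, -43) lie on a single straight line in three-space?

Yes

AB = (-81, 405, -594), AC = (-54, 270, -396).
AB × AC = (0, 0, 0).
The cross product vanishes, so the three points are collinear.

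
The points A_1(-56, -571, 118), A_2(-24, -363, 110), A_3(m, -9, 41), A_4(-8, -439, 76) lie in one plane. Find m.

Normal to plane A_1A_2A_4: n = (-7680, 960, -5760); plane equation n·P = -797760.
Requiring n·A_3 = -797760: (-7680)m + (-244800) = -797760.
So m = 72.

72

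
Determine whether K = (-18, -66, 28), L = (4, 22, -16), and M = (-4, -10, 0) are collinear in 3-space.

KL = (22, 88, -44), KM = (14, 56, -28).
Each component of KM is 7/11 times the corresponding component of KL, so KM = 7/11·KL and the points are collinear.

Yes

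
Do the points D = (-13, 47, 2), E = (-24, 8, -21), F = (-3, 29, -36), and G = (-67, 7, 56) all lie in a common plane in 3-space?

A normal to the plane through D, E, F is n = DE × DF = (1068, -648, 588).
The plane has equation n·P = -43164. For G: n·G = -43164.
Equal, so G lies in the plane and all four are coplanar.

Yes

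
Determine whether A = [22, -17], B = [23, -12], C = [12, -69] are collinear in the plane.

No

AB = (1, 5), AC = (-10, -52).
If collinear, AC would be a scalar multiple of AB. But (1)·(-52) ≠ (5)·(-10) (difference -2), so they are not parallel; the points are not collinear.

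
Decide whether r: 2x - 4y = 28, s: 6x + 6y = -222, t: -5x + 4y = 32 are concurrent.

The three lines meet at one point iff the augmented coefficient matrix [aᵢ bᵢ cᵢ] has rank < 3, i.e. its determinant vanishes.
Here the determinant is 0.
It vanishes, so the lines are concurrent at (-20, -17).

Yes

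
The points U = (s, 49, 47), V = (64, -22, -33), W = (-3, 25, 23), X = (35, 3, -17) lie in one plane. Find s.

-35

The points are coplanar iff UV · (UW × UX) = 0.
Expanding, this is linear in s: (648)s + (22680) = 0.
So s = -35.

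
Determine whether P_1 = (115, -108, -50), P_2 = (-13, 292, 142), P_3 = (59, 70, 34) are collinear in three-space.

No

P_1P_2 = (-128, 400, 192), P_1P_3 = (-56, 178, 84).
P_1P_2 × P_1P_3 = (-576, 0, -384).
The cross product is nonzero, so the points do not lie on one line.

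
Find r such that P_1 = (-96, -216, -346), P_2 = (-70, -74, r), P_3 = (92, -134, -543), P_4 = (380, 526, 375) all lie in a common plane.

The points are coplanar iff P_1P_2 · (P_1P_3 × P_1P_4) = 0.
Expanding, this is linear in r: (100464)r + (7534800) = 0.
So r = -75.

-75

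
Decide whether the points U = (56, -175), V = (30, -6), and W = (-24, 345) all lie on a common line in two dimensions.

UV = (-26, 169), UW = (-80, 520).
det[UV; UW] = (-26)(520) − (169)(-80) = 0.
The determinant is zero, so the points are collinear.

Yes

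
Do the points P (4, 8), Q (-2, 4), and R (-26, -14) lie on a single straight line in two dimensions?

No

PQ = (-6, -4), PR = (-30, -22).
det[PQ; PR] = (-6)(-22) − (-4)(-30) = 12.
The determinant is nonzero, so they are not collinear.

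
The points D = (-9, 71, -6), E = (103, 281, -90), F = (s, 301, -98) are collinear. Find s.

341/3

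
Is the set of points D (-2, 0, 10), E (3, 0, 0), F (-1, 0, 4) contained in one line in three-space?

No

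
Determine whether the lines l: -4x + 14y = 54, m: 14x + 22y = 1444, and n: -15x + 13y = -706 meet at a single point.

Yes

Intersecting l and m: solving the 2×2 system gives (x, y) = (67, 23).
Substitute into n: (-15)(67) + (13)(23) = -706.
This equals -706, so (67, 23) lies on all three lines and they are concurrent.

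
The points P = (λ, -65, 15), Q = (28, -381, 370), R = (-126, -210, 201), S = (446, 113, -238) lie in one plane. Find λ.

Coplanarity ⇔ det[PQ; PR; PS] = 0.
Expanding, this is linear in λ: (20482)λ + (-1044582) = 0.
So λ = 51.

51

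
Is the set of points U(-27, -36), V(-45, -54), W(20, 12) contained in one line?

UV = (-18, -18), UW = (47, 48).
det[UV; UW] = (-18)(48) − (-18)(47) = -18.
The determinant is nonzero, so they are not collinear.

No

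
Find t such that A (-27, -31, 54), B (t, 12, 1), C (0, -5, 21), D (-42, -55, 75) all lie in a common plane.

Coplanarity ⇔ det[AB; AC; AD] = 0.
Expanding, this is linear in t: (-246)t + (3936) = 0.
So t = 16.

16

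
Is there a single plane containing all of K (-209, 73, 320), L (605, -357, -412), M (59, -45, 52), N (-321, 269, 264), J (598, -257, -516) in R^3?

Yes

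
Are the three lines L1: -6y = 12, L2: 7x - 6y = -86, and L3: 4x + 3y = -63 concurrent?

Lines aᵢx + bᵢy = cᵢ with pairwise distinct directions are concurrent exactly when det[aᵢ bᵢ cᵢ] = 0.
Here the determinant is -42.
Nonzero, so no common point exists.

No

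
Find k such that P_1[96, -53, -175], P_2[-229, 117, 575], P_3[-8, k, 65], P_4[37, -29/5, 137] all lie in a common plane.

The points are coplanar iff P_1P_2 · (P_1P_3 × P_1P_4) = 0.
Expanding, this is linear in k: (-57150)k + (80010) = 0.
So k = 7/5.

7/5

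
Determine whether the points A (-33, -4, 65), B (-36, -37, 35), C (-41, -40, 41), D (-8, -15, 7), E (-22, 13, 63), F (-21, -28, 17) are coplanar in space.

Yes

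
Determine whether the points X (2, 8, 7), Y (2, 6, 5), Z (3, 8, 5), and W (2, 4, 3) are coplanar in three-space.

A normal to the plane through X, Y, Z is n = XY × XZ = (4, -2, 2).
The plane has equation n·P = 6. For W: n·W = 6.
Equal, so W lies in the plane and all four are coplanar.

Yes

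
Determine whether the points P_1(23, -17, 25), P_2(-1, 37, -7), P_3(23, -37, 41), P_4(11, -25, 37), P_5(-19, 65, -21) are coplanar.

Yes

The plane through P_1, P_2, P_3 has normal n = P_1P_2 × P_1P_3 = (224, 384, 480) and equation n·P = 10624.
Checking the remaining points: n·P_4 = 10624, n·P_5 = 10624.
All equal 10624, so all 5 points lie in one plane.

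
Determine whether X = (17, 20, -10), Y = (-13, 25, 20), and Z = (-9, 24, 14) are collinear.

No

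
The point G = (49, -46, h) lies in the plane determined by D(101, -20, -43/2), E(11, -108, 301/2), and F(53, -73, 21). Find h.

559/2

Coplanarity requires DE · (DF × DG) = 0.
DE = (-90, -88, 172), DF = (-48, -53, 85/2); the triple product is linear in h with coefficient 546 and constant term -152607.
Setting it to zero: h = 559/2.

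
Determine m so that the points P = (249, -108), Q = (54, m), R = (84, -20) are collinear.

-4

Collinearity: (Q − P) must be parallel to (R − P) = (-165, 88).
Cross-multiplying the components: (m − (-108))·(-165) = (-195)·(88).
Solving gives m = -4.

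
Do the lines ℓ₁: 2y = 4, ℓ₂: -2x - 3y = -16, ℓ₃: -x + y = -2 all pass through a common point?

Lines aᵢx + bᵢy = cᵢ with pairwise distinct directions are concurrent exactly when det[aᵢ bᵢ cᵢ] = 0.
Here the determinant is 4.
Nonzero, so no common point exists.

No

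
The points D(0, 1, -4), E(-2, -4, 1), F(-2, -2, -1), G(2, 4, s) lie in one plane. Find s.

-7

Normal to plane DEF: n = (0, -4, -4); plane equation n·P = 12.
Requiring n·G = 12: (-4)s + (-16) = 12.
So s = -7.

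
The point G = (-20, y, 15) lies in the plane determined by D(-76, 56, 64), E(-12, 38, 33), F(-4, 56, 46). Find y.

The plane through D, E, F has equation 324x − 1080y + 1296z = -2160.
Substituting G: (-1080)y + (12960) = -2160, so y = 14.

14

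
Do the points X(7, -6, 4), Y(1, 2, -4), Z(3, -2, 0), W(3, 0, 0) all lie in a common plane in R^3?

With X as base: XY = (-6, 8, -8), XZ = (-4, 4, -4), XW = (-4, 6, -4).
XZ × XW = (8, 0, -8).
XY · (XZ × XW) = 16.
Since 16 ≠ 0, the four points are not coplanar.

No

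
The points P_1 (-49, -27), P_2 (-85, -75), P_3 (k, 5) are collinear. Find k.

-25

Collinearity: (P_3 − P_1) must be parallel to (P_2 − P_1) = (-36, -48).
Cross-multiplying the components: (k − (-49))·(-48) = (32)·(-36).
Solving gives k = -25.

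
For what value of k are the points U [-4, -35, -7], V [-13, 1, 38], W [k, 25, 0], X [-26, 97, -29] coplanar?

Normal to plane UVX: n = (-6732, -1188, -396); plane equation n·P = 71280.
Requiring n·W = 71280: (-6732)k + (-29700) = 71280.
So k = -15.

-15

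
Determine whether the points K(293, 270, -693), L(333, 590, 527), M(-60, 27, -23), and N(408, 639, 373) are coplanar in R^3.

The four points are coplanar iff the 3×3 determinant with rows KL, KM, KN is zero.
Rows: (40, 320, 1220), (-353, -243, 670), (115, 369, 1066).
Expanding along the first row: (40)(-506268) − (320)(-453348) + (1220)(-102312) = 0.
Zero determinant ⇒ coplanar.

Yes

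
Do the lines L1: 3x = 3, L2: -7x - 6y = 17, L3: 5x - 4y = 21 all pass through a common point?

Yes

Lines aᵢx + bᵢy = cᵢ with pairwise distinct directions are concurrent exactly when det[aᵢ bᵢ cᵢ] = 0.
Here the determinant is 0.
It vanishes, so the lines are concurrent at (1, -4).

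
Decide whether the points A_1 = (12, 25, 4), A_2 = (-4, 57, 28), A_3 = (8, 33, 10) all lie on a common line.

A_1A_2 = (-16, 32, 24), A_1A_3 = (-4, 8, 6).
A_1A_2 × A_1A_3 = (0, 0, 0).
The cross product vanishes, so the three points are collinear.

Yes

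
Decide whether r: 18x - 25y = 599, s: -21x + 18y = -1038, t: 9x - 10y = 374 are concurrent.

No

The three lines meet at one point iff the augmented coefficient matrix [aᵢ bᵢ cᵢ] has rank < 3, i.e. its determinant vanishes.
Here the determinant is 288.
Nonzero, so no common point exists.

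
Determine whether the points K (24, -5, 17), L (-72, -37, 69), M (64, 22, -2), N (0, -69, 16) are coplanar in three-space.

No

A normal to the plane through K, L, M is n = KL × KM = (-796, 256, -1312).
The plane has equation n·P = -42688. For N: n·N = -38656.
-38656 ≠ -42688, so N is off the plane.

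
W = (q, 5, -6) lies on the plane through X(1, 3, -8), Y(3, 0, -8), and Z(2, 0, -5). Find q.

The plane through X, Y, Z has equation −9x − 6y − 3z = -3.
Substituting W: (-9)q + (-12) = -3, so q = -1.

-1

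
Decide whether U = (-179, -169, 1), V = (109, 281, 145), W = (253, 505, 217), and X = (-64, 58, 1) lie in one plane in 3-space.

A normal to the plane through U, V, W is n = UV × UW = (144, 0, -288).
The plane has equation n·P = -26064. For X: n·X = -9504.
-9504 ≠ -26064, so X is off the plane.

No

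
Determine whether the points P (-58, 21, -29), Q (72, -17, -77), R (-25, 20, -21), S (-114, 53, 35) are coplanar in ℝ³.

No

With P as base: PQ = (130, -38, -48), PR = (33, -1, 8), PS = (-56, 32, 64).
PR × PS = (-320, -2560, 1000).
PQ · (PR × PS) = 7680.
Since 7680 ≠ 0, the four points are not coplanar.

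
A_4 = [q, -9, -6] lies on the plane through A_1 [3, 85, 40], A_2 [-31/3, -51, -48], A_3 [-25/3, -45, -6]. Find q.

-17/3

The plane through A_1, A_2, A_3 has equation −5184x + 384y + 192z = 24768.
Substituting A_4: (-5184)q + (-4608) = 24768, so q = -17/3.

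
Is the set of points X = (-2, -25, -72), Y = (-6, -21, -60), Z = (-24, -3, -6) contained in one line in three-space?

XY = (-4, 4, 12), XZ = (-22, 22, 66).
Each component of XZ is 11/2 times the corresponding component of XY, so XZ = 11/2·XY and the points are collinear.

Yes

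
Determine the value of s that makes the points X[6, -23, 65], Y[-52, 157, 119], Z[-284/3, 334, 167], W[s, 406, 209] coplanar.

Normal to plane XYZ: n = (-918, 480, -2586); plane equation n·P = -184638.
Requiring n·W = -184638: (-918)s + (-345594) = -184638.
So s = -526/3.

-526/3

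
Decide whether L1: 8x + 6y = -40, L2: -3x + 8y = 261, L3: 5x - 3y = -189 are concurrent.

No

Lines aᵢx + bᵢy = cᵢ with pairwise distinct directions are concurrent exactly when det[aᵢ bᵢ cᵢ] = 0.
Here the determinant is -164.
Nonzero, so no common point exists.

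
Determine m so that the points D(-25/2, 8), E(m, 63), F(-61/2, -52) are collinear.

4

Collinearity: (E − D) must be parallel to (F − D) = (-18, -60).
Cross-multiplying the components: (m − (-25/2))·(-60) = (55)·(-18).
Solving gives m = 4.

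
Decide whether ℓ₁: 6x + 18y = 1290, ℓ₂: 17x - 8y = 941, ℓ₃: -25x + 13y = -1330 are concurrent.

No

Intersecting ℓ₁ and ℓ₂: solving the 2×2 system gives (x, y) = (77, 46).
Substitute into ℓ₃: (-25)(77) + (13)(46) = -1327.
But ℓ₃ requires -1330 ≠ -1327, so the three lines have no common point.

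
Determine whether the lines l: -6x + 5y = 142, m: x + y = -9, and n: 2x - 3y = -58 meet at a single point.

Yes

Lines aᵢx + bᵢy = cᵢ with pairwise distinct directions are concurrent exactly when det[aᵢ bᵢ cᵢ] = 0.
Here the determinant is 0.
It vanishes, so the lines are concurrent at (-17, 8).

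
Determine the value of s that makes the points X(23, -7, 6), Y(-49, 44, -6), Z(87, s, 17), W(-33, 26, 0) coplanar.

-53

Normal to plane XYW: n = (90, 240, 480); plane equation n·P = 3270.
Requiring n·Z = 3270: (240)s + (15990) = 3270.
So s = -53.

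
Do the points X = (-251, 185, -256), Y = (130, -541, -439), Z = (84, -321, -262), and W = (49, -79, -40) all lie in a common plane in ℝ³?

The four points are coplanar iff the 3×3 determinant with rows XY, XZ, XW is zero.
Rows: (381, -726, -183), (335, -506, -6), (300, -264, 216).
Expanding along the first row: (381)(-110880) − (-726)(74160) + (-183)(63360) = 0.
Zero determinant ⇒ coplanar.

Yes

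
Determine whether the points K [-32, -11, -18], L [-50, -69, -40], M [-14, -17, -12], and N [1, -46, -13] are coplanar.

The four points are coplanar iff the 3×3 determinant with rows KL, KM, KN is zero.
Rows: (-18, -58, -22), (18, -6, 6), (33, -35, 5).
Expanding along the first row: (-18)(180) − (-58)(-108) + (-22)(-432) = 0.
Zero determinant ⇒ coplanar.

Yes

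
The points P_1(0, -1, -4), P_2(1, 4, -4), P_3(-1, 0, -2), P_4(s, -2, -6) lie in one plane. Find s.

1

Normal to plane P_1P_2P_3: n = (10, -2, 6); plane equation n·P = -22.
Requiring n·P_4 = -22: (10)s + (-32) = -22.
So s = 1.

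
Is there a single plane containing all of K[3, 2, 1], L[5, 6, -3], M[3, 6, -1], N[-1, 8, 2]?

A normal to the plane through K, L, M is n = KL × KM = (8, 4, 8).
The plane has equation n·P = 40. For N: n·N = 40.
Equal, so N lies in the plane and all four are coplanar.

Yes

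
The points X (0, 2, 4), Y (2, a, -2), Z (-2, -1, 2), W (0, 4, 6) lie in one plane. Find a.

-3

Normal to plane XZW: n = (-2, 4, -4); plane equation n·P = -8.
Requiring n·Y = -8: (4)a + (4) = -8.
So a = -3.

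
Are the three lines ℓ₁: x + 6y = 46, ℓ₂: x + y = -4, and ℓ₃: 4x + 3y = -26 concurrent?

Yes

Intersecting ℓ₁ and ℓ₂: solving the 2×2 system gives (x, y) = (-14, 10).
Substitute into ℓ₃: (4)(-14) + (3)(10) = -26.
This equals -26, so (-14, 10) lies on all three lines and they are concurrent.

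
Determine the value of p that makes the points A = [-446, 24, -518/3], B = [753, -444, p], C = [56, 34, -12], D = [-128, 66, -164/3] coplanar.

The points are coplanar iff AB · (AC × AD) = 0.
Expanding, this is linear in p: (17904)p + (226784) = 0.
So p = -38/3.

-38/3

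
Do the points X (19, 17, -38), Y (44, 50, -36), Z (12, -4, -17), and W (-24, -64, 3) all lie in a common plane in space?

Yes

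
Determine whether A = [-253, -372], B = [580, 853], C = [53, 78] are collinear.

Yes

AB = (833, 1225), AC = (306, 450).
det[AB; AC] = (833)(450) − (1225)(306) = 0.
The determinant is zero, so the points are collinear.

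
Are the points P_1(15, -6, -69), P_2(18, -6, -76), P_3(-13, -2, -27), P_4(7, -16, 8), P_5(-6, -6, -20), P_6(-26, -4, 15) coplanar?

Yes

The plane through P_1, P_2, P_3 has normal n = P_1P_2 × P_1P_3 = (28, 70, 12) and equation n·P = -828.
Checking the remaining points: n·P_4 = -828, n·P_5 = -828, n·P_6 = -828.
All equal -828, so all 6 points lie in one plane.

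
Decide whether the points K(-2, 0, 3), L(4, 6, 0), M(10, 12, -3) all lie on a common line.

Yes

KL = (6, 6, -3), KM = (12, 12, -6).
KL × KM = (0, 0, 0).
The cross product vanishes, so the three points are collinear.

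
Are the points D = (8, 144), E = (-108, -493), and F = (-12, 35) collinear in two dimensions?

No

DE = (-116, -637), DF = (-20, -109).
If collinear, DF would be a scalar multiple of DE. But (-116)·(-109) ≠ (-637)·(-20) (difference -96), so they are not parallel; the points are not collinear.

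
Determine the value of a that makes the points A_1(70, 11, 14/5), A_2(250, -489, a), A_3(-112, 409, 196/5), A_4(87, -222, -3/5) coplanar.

-166/5

Normal to plane A_1A_3A_4: n = (7128, 0, 35640); plane equation n·P = 598752.
Requiring n·A_2 = 598752: (35640)a + (1782000) = 598752.
So a = -166/5.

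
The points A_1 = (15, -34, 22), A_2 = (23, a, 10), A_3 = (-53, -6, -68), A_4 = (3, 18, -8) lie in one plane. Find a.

38

Normal to plane A_1A_3A_4: n = (3840, -960, -3200); plane equation n·P = 19840.
Requiring n·A_2 = 19840: (-960)a + (56320) = 19840.
So a = 38.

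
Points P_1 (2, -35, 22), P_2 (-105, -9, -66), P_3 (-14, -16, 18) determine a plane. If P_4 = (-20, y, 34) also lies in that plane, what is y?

The plane through P_1, P_2, P_3 has equation 1568x + 980y − 1617z = -66738.
Substituting P_4: (980)y + (-86338) = -66738, so y = 20.

20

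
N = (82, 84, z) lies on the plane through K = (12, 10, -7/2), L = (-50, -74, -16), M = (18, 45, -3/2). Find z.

The plane through K, L, M has equation (539/2)x + 49y − 1666z = 9555.
Substituting N: (-1666)z + (26215) = 9555, so z = 10.

10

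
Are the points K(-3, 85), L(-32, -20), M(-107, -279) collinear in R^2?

No

KL = (-29, -105), KM = (-104, -364).
det[KL; KM] = (-29)(-364) − (-105)(-104) = -364.
The determinant is nonzero, so they are not collinear.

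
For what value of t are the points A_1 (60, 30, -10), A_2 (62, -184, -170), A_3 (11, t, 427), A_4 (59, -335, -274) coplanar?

494

Normal to plane A_1A_2A_4: n = (-1904, 688, -944); plane equation n·P = -84160.
Requiring n·A_3 = -84160: (688)t + (-424032) = -84160.
So t = 494.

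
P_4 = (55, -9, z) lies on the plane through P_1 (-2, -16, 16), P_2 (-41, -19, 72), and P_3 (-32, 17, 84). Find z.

-64

The plane through P_1, P_2, P_3 has equation −2052x + 972y − 1377z = -33480.
Substituting P_4: (-1377)z + (-121608) = -33480, so z = -64.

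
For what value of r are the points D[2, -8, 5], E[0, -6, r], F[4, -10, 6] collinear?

4

Direction DF = (2, -2, 1). From the x-coordinate of E, the parameter along the line is τ = (0 − 2)/2 = -1.
Then r = 5 + (-1)·(1) = 4.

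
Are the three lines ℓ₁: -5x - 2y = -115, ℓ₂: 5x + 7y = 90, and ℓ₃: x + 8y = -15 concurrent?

Yes

Intersecting ℓ₁ and ℓ₂: solving the 2×2 system gives (x, y) = (25, -5).
Substitute into ℓ₃: (1)(25) + (8)(-5) = -15.
This equals -15, so (25, -5) lies on all three lines and they are concurrent.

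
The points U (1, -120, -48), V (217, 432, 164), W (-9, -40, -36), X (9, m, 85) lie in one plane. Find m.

Coplanarity ⇔ det[UV; UW; UX] = 0.
Expanding, this is linear in m: (-4712)m + (2384272) = 0.
So m = 506.

506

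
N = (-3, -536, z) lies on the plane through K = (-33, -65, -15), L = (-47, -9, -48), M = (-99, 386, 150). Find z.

-546

The plane through K, L, M has equation 24123x + 4488y − 2618z = -1048509.
Substituting N: (-2618)z + (-2477937) = -1048509, so z = -546.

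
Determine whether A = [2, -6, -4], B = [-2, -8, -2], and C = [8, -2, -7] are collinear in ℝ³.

No

AB = (-4, -2, 2), AC = (6, 4, -3).
AB × AC = (-2, 0, -4).
The cross product is nonzero, so the points do not lie on one line.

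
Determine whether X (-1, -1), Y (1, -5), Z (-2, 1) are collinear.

XY = (2, -4), XZ = (-1, 2).
det[XY; XZ] = (2)(2) − (-4)(-1) = 0.
The determinant is zero, so the points are collinear.

Yes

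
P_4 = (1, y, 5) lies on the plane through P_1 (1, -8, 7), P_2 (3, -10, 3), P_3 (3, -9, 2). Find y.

The plane through P_1, P_2, P_3 has equation 6x + 2y + 2z = 4.
Substituting P_4: (2)y + (16) = 4, so y = -6.

-6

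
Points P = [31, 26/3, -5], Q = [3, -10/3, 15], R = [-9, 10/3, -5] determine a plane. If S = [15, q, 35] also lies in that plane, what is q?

The plane through P, Q, R has equation (320/3)x − 800y − (992/3)z = -5920/3.
Substituting S: (-800)q + (-29920/3) = -5920/3, so q = -10.

-10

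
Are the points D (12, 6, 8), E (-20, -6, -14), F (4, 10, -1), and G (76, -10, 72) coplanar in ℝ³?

Yes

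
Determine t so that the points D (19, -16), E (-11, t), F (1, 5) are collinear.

19

The three points are collinear iff det[DE; DF] = 0.
This determinant is linear in t: (18)t + (-342) = 0, so t = 19.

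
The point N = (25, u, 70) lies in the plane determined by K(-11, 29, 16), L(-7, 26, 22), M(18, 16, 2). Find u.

The plane through K, L, M has equation 120x + 230y + 35z = 5910.
Substituting N: (230)u + (5450) = 5910, so u = 2.

2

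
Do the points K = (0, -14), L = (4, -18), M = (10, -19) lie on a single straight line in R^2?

No

KL = (4, -4), KM = (10, -5).
det[KL; KM] = (4)(-5) − (-4)(10) = 20.
The determinant is nonzero, so they are not collinear.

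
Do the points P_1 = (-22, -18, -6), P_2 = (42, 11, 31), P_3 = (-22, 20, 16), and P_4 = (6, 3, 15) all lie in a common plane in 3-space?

Yes

With P_1 as base: P_1P_2 = (64, 29, 37), P_1P_3 = (0, 38, 22), P_1P_4 = (28, 21, 21).
P_1P_3 × P_1P_4 = (336, 616, -1064).
P_1P_2 · (P_1P_3 × P_1P_4) = 0.
The scalar triple product vanishes, so the four points are coplanar.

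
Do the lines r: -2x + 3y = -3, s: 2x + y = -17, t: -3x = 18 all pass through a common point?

The three lines meet at one point iff the augmented coefficient matrix [aᵢ bᵢ cᵢ] has rank < 3, i.e. its determinant vanishes.
Here the determinant is 0.
It vanishes, so the lines are concurrent at (-6, -5).

Yes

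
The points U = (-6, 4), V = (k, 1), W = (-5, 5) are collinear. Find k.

-9

The three points are collinear iff det[UV; UW] = 0.
This determinant is linear in k: (1)k + (9) = 0, so k = -9.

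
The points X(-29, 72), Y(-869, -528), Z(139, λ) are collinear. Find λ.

Collinearity: (Z − X) must be parallel to (Y − X) = (-840, -600).
Cross-multiplying the components: (λ − 72)·(-840) = (168)·(-600).
Solving gives λ = 192.

192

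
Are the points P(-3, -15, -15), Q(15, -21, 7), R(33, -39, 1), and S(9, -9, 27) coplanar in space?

No

A normal to the plane through P, Q, R is n = PQ × PR = (432, 504, -216).
The plane has equation n·X = -5616. For S: n·S = -6480.
-6480 ≠ -5616, so S is off the plane.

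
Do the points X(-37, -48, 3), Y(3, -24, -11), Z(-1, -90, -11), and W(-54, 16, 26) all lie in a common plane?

A normal to the plane through X, Y, Z is n = XY × XZ = (-924, 56, -2544).
The plane has equation n·P = 23868. For W: n·W = -15352.
-15352 ≠ 23868, so W is off the plane.

No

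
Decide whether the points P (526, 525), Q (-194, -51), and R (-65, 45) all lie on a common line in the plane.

PQ = (-720, -576), PR = (-591, -480).
Twice the signed area of △PQR is (-720)(-480) − (-576)(-591) = 5184.
The area is nonzero, so the three points are not collinear.

No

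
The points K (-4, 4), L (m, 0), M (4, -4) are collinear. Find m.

Collinearity: (L − K) must be parallel to (M − K) = (8, -8).
Cross-multiplying the components: (m − (-4))·(-8) = (-4)·(8).
Solving gives m = 0.

0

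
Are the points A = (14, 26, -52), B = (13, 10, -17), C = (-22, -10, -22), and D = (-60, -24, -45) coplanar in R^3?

Yes

With A as base: AB = (-1, -16, 35), AC = (-36, -36, 30), AD = (-74, -50, 7).
AC × AD = (1248, -1968, -864).
AB · (AC × AD) = 0.
The scalar triple product vanishes, so the four points are coplanar.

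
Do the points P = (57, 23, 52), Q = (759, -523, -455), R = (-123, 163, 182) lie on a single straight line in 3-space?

Yes

PQ = (702, -546, -507), PR = (-180, 140, 130).
Each component of PR is -10/39 times the corresponding component of PQ, so PR = -10/39·PQ and the points are collinear.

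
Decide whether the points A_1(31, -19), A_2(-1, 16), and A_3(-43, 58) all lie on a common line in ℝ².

No

A_1A_2 = (-32, 35), A_1A_3 = (-74, 77).
Twice the signed area of △A_1A_2A_3 is (-32)(77) − (35)(-74) = 126.
The area is nonzero, so the three points are not collinear.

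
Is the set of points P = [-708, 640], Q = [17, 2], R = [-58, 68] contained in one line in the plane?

PQ = (725, -638), PR = (650, -572).
det[PQ; PR] = (725)(-572) − (-638)(650) = 0.
The determinant is zero, so the points are collinear.

Yes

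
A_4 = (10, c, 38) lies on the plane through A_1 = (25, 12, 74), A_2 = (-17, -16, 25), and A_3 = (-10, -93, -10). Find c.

-33

The plane through A_1, A_2, A_3 has equation −2793x − 1813y + 3430z = 162239.
Substituting A_4: (-1813)c + (102410) = 162239, so c = -33.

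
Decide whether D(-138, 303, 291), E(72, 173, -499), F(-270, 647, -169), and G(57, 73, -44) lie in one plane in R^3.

Yes

With D as base: DE = (210, -130, -790), DF = (-132, 344, -460), DG = (195, -230, -335).
DF × DG = (-221040, -133920, -36720).
DE · (DF × DG) = 0.
The scalar triple product vanishes, so the four points are coplanar.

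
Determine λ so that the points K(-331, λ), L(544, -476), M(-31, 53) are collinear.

329

The three points are collinear iff det[KL; KM] = 0.
This determinant is linear in λ: (-575)λ + (189175) = 0, so λ = 329.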